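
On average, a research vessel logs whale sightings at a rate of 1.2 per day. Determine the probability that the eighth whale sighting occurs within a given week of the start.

0.6013

Over the interval, μ = 1.2 × 7 = 8.4 (a week = 7 days).
The eighth arrival falls in the interval iff at least 8 events occur there: P(S_8 ≤ t) = P(N ≥ 8) = 1 − P(N ≤ 7) ≈ 0.6013.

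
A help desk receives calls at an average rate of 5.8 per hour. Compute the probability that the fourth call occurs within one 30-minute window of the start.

Over the interval, μ = 5.8 × 0.5 = 2.9 (a 30-minute window = 0.5 hours).
The fourth arrival falls in the interval iff at least 4 events occur there: P(S_4 ≤ t) = P(N ≥ 4) = 1 − P(N ≤ 3) ≈ 0.3304.

0.3304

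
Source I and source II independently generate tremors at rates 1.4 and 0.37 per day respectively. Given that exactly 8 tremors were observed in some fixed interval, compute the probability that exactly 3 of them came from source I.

0.0111

Given the total, each event is independently from source I with probability p = λ_I/(λ_I+λ_II) = 1.4/1.77 ≈ 0.7910.
So K ~ Binomial(8, 1.4/1.77): P(K = 3) = C(8,3) · (1.4/1.77)^3 · (0.37/1.77)^5 ≈ 0.0111.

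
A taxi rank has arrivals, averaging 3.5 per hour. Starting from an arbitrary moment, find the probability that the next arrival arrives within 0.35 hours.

Inter-arrival times are exponential with rate λ = 3.5 per hour.
P(T ≤ 0.35) = 1 − e^(−λt) = 1 − e^(−3.5 × 0.35) = 1 − e^(−1.225) ≈ 0.7062.

0.7062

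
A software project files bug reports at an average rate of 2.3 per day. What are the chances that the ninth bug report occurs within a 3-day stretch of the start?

0.2580

Over the interval, μ = 2.3 × 3 = 6.9 (a 3-day stretch = 3 days).
The ninth arrival falls in the interval iff at least 9 events occur there: P(S_9 ≤ t) = P(N ≥ 9) = 1 − P(N ≤ 8) ≈ 0.2580.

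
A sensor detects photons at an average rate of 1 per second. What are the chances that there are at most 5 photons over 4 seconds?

0.7851

Over the interval, μ = 1 × 4 = 4 (4 seconds).
P(N ≤ 5) = Σ_{j=0}^{5} e^(−μ) μ^j/j! ≈ 0.7851.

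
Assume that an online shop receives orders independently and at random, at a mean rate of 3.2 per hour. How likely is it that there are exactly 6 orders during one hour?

With mean μ = 3.2 per hour,
P(N = 6) = e^(−μ) μ^6/6! = e^(−3.2) · 3.2^6/720 ≈ 0.0608.

0.0608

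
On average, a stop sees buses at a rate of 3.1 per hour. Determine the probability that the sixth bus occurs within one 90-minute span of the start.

0.3229

Over the interval, μ = 3.1 × 1.5 = 4.65 (a 90-minute span = 1.5 hours).
The sixth arrival falls in the interval iff at least 6 events occur there: P(S_6 ≤ t) = P(N ≥ 6) = 1 − P(N ≤ 5) ≈ 0.3229.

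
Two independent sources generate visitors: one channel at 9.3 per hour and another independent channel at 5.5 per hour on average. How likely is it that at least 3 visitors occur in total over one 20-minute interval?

0.8696

Independent Poisson processes superpose: combined rate λ = 9.3 + 5.5 = 14.8 per hour.
Over the interval, μ = 14.8 × 1/3 ≈ 4.93333 (a 20-minute interval = 1/3 hours).
P(N ≥ 3) = 1 − P(N ≤ 2) ≈ 0.8696.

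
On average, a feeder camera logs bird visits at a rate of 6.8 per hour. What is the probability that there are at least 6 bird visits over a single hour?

With mean μ = 6.8 per hour,
P(N ≥ 6) = 1 − P(N ≤ 5) = 1 − Σ_{j=0}^{5} e^(−μ) μ^j/j! ≈ 0.6730.

0.6730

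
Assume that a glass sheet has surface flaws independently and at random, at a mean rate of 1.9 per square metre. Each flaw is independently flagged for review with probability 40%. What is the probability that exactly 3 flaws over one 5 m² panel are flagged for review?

Thinning: the flaws that are flagged for review themselves form a Poisson process with rate 0.4 × 1.9 = 0.76 per square metre.
Over the interval, μ = 0.76 × 5 = 3.8 (a 5 m² panel = 5 square metres).
P(N = 3) = e^(−3.8) · 3.8^3/3! ≈ 0.2046.

0.2046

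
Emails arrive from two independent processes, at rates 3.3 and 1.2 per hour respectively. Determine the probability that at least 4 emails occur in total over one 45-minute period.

0.4362

Independent Poisson processes superpose: combined rate λ = 3.3 + 1.2 = 4.5 per hour.
Over the interval, μ = 4.5 × 0.75 = 3.375 (a 45-minute period = 0.75 hours).
P(N ≥ 4) = 1 − P(N ≤ 3) ≈ 0.4362.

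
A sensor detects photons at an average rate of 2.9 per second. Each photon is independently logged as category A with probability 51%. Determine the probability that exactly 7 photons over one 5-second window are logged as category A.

Thinning: the photons that are logged as category A themselves form a Poisson process with rate 0.51 × 2.9 = 1.479 per second.
Over the interval, μ = 1.479 × 5 = 7.395 (a 5-second window = 5 seconds).
P(N = 7) = e^(−7.395) · 7.395^7/7! ≈ 0.1474.

0.1474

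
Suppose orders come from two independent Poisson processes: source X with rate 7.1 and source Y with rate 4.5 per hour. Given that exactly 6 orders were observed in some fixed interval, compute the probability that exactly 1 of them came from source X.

Given the total, each event is independently from source X with probability p = λ_X/(λ_X+λ_Y) = 7.1/11.6 ≈ 0.6121.
So K ~ Binomial(6, 7.1/11.6): P(K = 1) = C(6,1) · (7.1/11.6)^1 · (4.5/11.6)^5 ≈ 0.0323.

0.0323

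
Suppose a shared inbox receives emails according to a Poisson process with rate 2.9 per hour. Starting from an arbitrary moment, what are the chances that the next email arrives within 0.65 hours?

0.8482

Inter-arrival times are exponential with rate λ = 2.9 per hour.
P(T ≤ 0.65) = 1 − e^(−λt) = 1 − e^(−2.9 × 0.65) = 1 − e^(−1.885) ≈ 0.8482.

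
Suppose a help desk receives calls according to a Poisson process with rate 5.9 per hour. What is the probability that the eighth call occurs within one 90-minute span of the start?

0.6582

Over the interval, μ = 5.9 × 1.5 = 8.85 (a 90-minute span = 1.5 hours).
The eighth arrival falls in the interval iff at least 8 events occur there: P(S_8 ≤ t) = P(N ≥ 8) = 1 − P(N ≤ 7) ≈ 0.6582.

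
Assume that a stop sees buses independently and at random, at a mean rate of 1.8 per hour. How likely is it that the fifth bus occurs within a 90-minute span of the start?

0.1371

Over the interval, μ = 1.8 × 1.5 = 2.7 (a 90-minute span = 1.5 hours).
The fifth arrival falls in the interval iff at least 5 events occur there: P(S_5 ≤ t) = P(N ≥ 5) = 1 − P(N ≤ 4) ≈ 0.1371.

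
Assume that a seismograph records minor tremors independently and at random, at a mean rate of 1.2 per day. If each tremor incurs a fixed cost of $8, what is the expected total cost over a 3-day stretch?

E[N] = 1.2 × 3 = 3.6 (a 3-day stretch = 3 days); E[cost] = 3.6 × $8 = $28.8.

$28.8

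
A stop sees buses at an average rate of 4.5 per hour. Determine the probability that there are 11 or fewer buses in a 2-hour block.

Over the interval, μ = 4.5 × 2 = 9 (a 2-hour block = 2 hours).
P(N ≤ 11) = Σ_{j=0}^{11} e^(−μ) μ^j/j! ≈ 0.8030.

0.8030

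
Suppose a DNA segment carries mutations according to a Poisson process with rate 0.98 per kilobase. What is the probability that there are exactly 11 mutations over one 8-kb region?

0.0678

Over the interval, μ = 0.98 × 8 = 7.84 (an 8-kb region = 8 kilobases).
P(N = 11) = e^(−μ) μ^11/11! = e^(−7.84) · 7.84^11/39916800 ≈ 0.0678.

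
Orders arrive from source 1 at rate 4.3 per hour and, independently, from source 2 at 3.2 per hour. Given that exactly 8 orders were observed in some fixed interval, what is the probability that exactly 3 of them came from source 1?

Given the total, each event is independently from source 1 with probability p = λ_1/(λ_1+λ_2) = 4.3/7.5 ≈ 0.5733.
So K ~ Binomial(8, 4.3/7.5): P(K = 3) = C(8,3) · (4.3/7.5)^3 · (3.2/7.5)^5 ≈ 0.1492.

0.1492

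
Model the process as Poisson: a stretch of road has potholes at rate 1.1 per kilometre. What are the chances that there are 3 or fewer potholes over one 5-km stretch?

0.2017

Over the interval, μ = 1.1 × 5 = 5.5 (a 5-km stretch = 5 kilometres).
P(N ≤ 3) = Σ_{j=0}^{3} e^(−μ) μ^j/j! ≈ 0.2017.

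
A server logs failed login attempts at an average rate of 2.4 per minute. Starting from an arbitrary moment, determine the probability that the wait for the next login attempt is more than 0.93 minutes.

0.1073

The wait for the next event is exponential with rate λ = 2.4 per minute.
P(T > 0.93) = e^(−λt) = e^(−2.4 × 0.93) = e^(−2.232) ≈ 0.1073.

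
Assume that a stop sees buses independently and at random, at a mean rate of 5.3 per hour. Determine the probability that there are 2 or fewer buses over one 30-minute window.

Over the interval, μ = 5.3 × 0.5 = 2.65 (a 30-minute window = 0.5 hours).
P(N ≤ 2) = Σ_{j=0}^{2} e^(−μ) μ^j/j! ≈ 0.5060.

0.5060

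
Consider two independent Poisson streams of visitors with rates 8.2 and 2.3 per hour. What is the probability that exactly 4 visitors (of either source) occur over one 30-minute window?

Independent Poisson processes superpose: combined rate λ = 8.2 + 2.3 = 10.5 per hour.
Over the interval, μ = 10.5 × 0.5 = 5.25 (a 30-minute window = 0.5 hours).
P(N = 4) = e^(−5.25) · 5.25^4/4! ≈ 0.1661.

0.1661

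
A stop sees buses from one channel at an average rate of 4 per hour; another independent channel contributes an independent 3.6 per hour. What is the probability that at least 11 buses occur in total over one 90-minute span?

Independent Poisson processes superpose: combined rate λ = 4 + 3.6 = 7.6 per hour.
Over the interval, μ = 7.6 × 1.5 = 11.4 (a 90-minute span = 1.5 hours).
P(N ≥ 11) = 1 − P(N ≤ 10) ≈ 0.5869.

0.5869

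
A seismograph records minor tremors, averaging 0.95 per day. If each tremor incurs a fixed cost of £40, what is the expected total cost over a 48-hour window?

£76

E[N] = 0.95 × 2 = 1.9 (a 48-hour window = 2 days); E[cost] = 1.9 × £40 = £76.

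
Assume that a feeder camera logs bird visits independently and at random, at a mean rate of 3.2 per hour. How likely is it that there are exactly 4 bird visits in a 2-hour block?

0.1162

Over the interval, μ = 3.2 × 2 = 6.4 (a 2-hour block = 2 hours).
P(N = 4) = e^(−μ) μ^4/4! = e^(−6.4) · 6.4^4/24 ≈ 0.1162.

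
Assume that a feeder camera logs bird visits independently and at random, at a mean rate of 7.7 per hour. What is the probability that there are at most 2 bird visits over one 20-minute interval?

Over the interval, μ = 7.7 × 1/3 ≈ 2.56667 (a 20-minute interval = 1/3 hours).
P(N ≤ 2) = Σ_{j=0}^{2} e^(−μ) μ^j/j! ≈ 0.5268.

0.5268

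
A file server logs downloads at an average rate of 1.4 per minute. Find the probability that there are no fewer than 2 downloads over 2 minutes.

0.7689

Over the interval, μ = 1.4 × 2 = 2.8 (2 minutes).
P(N ≥ 2) = 1 − P(N ≤ 1) = 1 − Σ_{j=0}^{1} e^(−μ) μ^j/j! ≈ 0.7689.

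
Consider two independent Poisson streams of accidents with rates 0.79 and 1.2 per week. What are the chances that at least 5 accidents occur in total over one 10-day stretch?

Independent Poisson processes superpose: combined rate λ = 0.79 + 1.2 = 1.99 per week.
Over the interval, μ = 1.99 × 10/7 ≈ 2.84286 (a 10-day stretch = 10/7 weeks).
P(N ≥ 5) = 1 − P(N ≤ 4) ≈ 0.1591.

0.1591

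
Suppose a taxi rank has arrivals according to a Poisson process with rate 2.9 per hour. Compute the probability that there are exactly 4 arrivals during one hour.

0.1622

With mean μ = 2.9 per hour,
P(N = 4) = e^(−μ) μ^4/4! = e^(−2.9) · 2.9^4/24 ≈ 0.1622.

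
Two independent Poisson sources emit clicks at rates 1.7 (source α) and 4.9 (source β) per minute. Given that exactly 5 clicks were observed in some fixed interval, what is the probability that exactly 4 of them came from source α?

0.0163

Given the total, each event is independently from source α with probability p = λ_α/(λ_α+λ_β) = 1.7/6.6 ≈ 0.2576.
So K ~ Binomial(5, 1.7/6.6): P(K = 4) = C(5,4) · (1.7/6.6)^4 · (4.9/6.6)^1 ≈ 0.0163.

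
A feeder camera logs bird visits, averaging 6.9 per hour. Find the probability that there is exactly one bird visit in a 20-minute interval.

0.2306

Over the interval, μ = 6.9 × 1/3 = 2.3 (a 20-minute interval = 1/3 hours).
P(N = 1) = e^(−μ) μ^1/1! = e^(−2.3) · 2.3^1/1 ≈ 0.2306.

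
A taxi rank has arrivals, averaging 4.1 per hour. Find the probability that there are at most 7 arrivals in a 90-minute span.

0.7231

Over the interval, μ = 4.1 × 1.5 = 6.15 (a 90-minute span = 1.5 hours).
P(N ≤ 7) = Σ_{j=0}^{7} e^(−μ) μ^j/j! ≈ 0.7231.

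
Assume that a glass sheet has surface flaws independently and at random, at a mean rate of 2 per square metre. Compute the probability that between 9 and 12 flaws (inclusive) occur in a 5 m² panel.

Over the interval, μ = 2 × 5 = 10 (a 5 m² panel = 5 square metres).
P(9 ≤ N ≤ 12) = Σ_{j=9}^{12} e^(−10) · 10^j/j! ≈ 0.4587.

0.4587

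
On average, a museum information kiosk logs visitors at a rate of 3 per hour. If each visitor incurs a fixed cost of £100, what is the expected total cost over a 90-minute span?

E[N] = 3 × 1.5 = 4.5 (a 90-minute span = 1.5 hours); E[cost] = 4.5 × £100 = £450.

£450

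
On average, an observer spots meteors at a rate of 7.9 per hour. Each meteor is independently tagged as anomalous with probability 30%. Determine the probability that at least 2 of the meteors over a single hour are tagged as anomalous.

0.6850

Thinning: the meteors that are tagged as anomalous themselves form a Poisson process with rate 0.3 × 7.9 = 2.37 per hour.
So μ = 2.37.
P(N ≥ 2) = 1 − P(N ≤ 1) ≈ 0.6850.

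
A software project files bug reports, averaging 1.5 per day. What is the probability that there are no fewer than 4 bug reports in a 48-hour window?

0.3528

Over the interval, μ = 1.5 × 2 = 3 (a 48-hour window = 2 days).
P(N ≥ 4) = 1 − P(N ≤ 3) = 1 − Σ_{j=0}^{3} e^(−μ) μ^j/j! ≈ 0.3528.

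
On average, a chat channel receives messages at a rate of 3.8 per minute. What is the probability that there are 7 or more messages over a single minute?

0.0909

With mean μ = 3.8 per minute,
P(N ≥ 7) = 1 − P(N ≤ 6) = 1 − Σ_{j=0}^{6} e^(−μ) μ^j/j! ≈ 0.0909.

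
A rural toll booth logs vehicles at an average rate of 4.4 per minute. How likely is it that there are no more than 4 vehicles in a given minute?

0.5512

With mean μ = 4.4 per minute,
P(N ≤ 4) = Σ_{j=0}^{4} e^(−μ) μ^j/j! ≈ 0.5512.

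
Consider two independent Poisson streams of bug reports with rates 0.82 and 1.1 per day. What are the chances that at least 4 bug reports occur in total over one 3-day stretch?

0.8261

Independent Poisson processes superpose: combined rate λ = 0.82 + 1.1 = 1.92 per day.
Over the interval, μ = 1.92 × 3 = 5.76 (a 3-day stretch = 3 days).
P(N ≥ 4) = 1 − P(N ≤ 3) ≈ 0.8261.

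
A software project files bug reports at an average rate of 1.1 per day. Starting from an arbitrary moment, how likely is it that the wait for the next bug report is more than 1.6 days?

The wait for the next event is exponential with rate λ = 1.1 per day.
P(T > 1.6) = e^(−λt) = e^(−1.1 × 1.6) = e^(−1.76) ≈ 0.1720.

0.1720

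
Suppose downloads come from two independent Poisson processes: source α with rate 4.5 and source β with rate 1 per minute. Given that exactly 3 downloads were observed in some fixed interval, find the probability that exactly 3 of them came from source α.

0.5477

Given the total, each event is independently from source α with probability p = λ_α/(λ_α+λ_β) = 4.5/5.5 ≈ 0.8182.
So K ~ Binomial(3, 4.5/5.5): P(K = 3) = C(3,3) · (4.5/5.5)^3 · (1/5.5)^0 ≈ 0.5477.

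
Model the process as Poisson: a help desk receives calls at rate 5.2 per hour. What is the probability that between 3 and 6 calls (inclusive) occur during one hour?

0.6236

With mean μ = 5.2 per hour,
P(3 ≤ N ≤ 6) = Σ_{j=3}^{6} e^(−5.2) · 5.2^j/j! ≈ 0.6236.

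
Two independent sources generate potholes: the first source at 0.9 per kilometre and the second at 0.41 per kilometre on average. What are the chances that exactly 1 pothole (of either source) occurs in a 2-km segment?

Independent Poisson processes superpose: combined rate λ = 0.9 + 0.41 = 1.31 per kilometre.
Over the interval, μ = 1.31 × 2 = 2.62 (a 2-km segment = 2 kilometres).
P(N = 1) = e^(−2.62) · 2.62^1/1! ≈ 0.1907.

0.1907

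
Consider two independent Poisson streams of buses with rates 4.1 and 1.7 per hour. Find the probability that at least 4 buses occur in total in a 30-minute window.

0.3304

Independent Poisson processes superpose: combined rate λ = 4.1 + 1.7 = 5.8 per hour.
Over the interval, μ = 5.8 × 0.5 = 2.9 (a 30-minute window = 0.5 hours).
P(N ≥ 4) = 1 − P(N ≤ 3) ≈ 0.3304.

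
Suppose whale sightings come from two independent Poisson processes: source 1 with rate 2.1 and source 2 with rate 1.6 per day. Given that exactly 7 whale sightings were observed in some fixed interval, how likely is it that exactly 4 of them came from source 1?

0.2937

Given the total, each event is independently from source 1 with probability p = λ_1/(λ_1+λ_2) = 2.1/3.7 ≈ 0.5676.
So K ~ Binomial(7, 2.1/3.7): P(K = 4) = C(7,4) · (2.1/3.7)^4 · (1.6/3.7)^3 ≈ 0.2937.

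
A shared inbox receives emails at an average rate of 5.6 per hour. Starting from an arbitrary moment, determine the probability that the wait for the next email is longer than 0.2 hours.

The wait for the next event is exponential with rate λ = 5.6 per hour.
P(T > 0.2) = e^(−λt) = e^(−5.6 × 0.2) = e^(−1.12) ≈ 0.3263.

0.3263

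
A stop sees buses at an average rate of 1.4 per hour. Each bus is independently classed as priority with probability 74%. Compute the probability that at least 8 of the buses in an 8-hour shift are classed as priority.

0.5865

Thinning: the buses that are classed as priority themselves form a Poisson process with rate 0.74 × 1.4 = 1.036 per hour.
Over the interval, μ = 1.036 × 8 = 8.288 (an 8-hour shift = 8 hours).
P(N ≥ 8) = 1 − P(N ≤ 7) ≈ 0.5865.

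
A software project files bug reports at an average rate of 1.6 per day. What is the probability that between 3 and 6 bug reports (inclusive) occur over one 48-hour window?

Over the interval, μ = 1.6 × 2 = 3.2 (a 48-hour window = 2 days).
P(3 ≤ N ≤ 6) = Σ_{j=3}^{6} e^(−3.2) · 3.2^j/j! ≈ 0.5755.

0.5755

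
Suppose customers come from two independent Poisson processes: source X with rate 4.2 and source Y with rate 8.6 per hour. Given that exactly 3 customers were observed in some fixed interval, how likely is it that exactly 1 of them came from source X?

Given the total, each event is independently from source X with probability p = λ_X/(λ_X+λ_Y) = 4.2/12.8 ≈ 0.3281.
So K ~ Binomial(3, 4.2/12.8): P(K = 1) = C(3,1) · (4.2/12.8)^1 · (8.6/12.8)^2 ≈ 0.4444.

0.4444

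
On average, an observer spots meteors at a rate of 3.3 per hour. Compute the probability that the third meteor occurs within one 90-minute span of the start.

0.8711

Over the interval, μ = 3.3 × 1.5 = 4.95 (a 90-minute span = 1.5 hours).
The third arrival falls in the interval iff at least 3 events occur there: P(S_3 ≤ t) = P(N ≥ 3) = 1 − P(N ≤ 2) ≈ 0.8711.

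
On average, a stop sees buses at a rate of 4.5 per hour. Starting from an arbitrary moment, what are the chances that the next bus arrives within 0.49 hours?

0.8897

Inter-arrival times are exponential with rate λ = 4.5 per hour.
P(T ≤ 0.49) = 1 − e^(−λt) = 1 − e^(−4.5 × 0.49) = 1 − e^(−2.205) ≈ 0.8897.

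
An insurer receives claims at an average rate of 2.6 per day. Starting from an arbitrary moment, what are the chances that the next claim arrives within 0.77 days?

Inter-arrival times are exponential with rate λ = 2.6 per day.
P(T ≤ 0.77) = 1 − e^(−λt) = 1 − e^(−2.6 × 0.77) = 1 − e^(−2.002) ≈ 0.8649.

0.8649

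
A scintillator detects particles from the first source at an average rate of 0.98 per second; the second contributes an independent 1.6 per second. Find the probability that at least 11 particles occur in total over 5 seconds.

Independent Poisson processes superpose: combined rate λ = 0.98 + 1.6 = 2.58 per second.
Over the interval, μ = 2.58 × 5 = 12.9 (5 seconds).
P(N ≥ 11) = 1 − P(N ≤ 10) ≈ 0.7396.

0.7396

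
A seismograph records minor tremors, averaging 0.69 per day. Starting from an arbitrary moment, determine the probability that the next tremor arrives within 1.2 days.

0.5631

Inter-arrival times are exponential with rate λ = 0.69 per day.
P(T ≤ 1.2) = 1 − e^(−λt) = 1 − e^(−0.69 × 1.2) = 1 − e^(−0.828) ≈ 0.5631.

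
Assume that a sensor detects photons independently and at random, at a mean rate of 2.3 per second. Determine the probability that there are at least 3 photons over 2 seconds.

0.8374

Over the interval, μ = 2.3 × 2 = 4.6 (2 seconds).
P(N ≥ 3) = 1 − P(N ≤ 2) = 1 − Σ_{j=0}^{2} e^(−μ) μ^j/j! ≈ 0.8374.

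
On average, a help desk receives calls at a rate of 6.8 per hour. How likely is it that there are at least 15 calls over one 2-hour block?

0.3872

Over the interval, μ = 6.8 × 2 = 13.6 (a 2-hour block = 2 hours).
P(N ≥ 15) = 1 − P(N ≤ 14) = 1 − Σ_{j=0}^{14} e^(−μ) μ^j/j! ≈ 0.3872.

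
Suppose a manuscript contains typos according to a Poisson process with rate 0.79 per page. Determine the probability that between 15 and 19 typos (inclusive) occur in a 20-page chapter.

Over the interval, μ = 0.79 × 20 = 15.8 (a 20-page chapter = 20 pages).
P(15 ≤ N ≤ 19) = Σ_{j=15}^{19} e^(−15.8) · 15.8^j/j! ≈ 0.4396.

0.4396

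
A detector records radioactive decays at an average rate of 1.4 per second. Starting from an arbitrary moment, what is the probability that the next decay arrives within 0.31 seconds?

0.3521

Inter-arrival times are exponential with rate λ = 1.4 per second.
P(T ≤ 0.31) = 1 − e^(−λt) = 1 − e^(−1.4 × 0.31) = 1 − e^(−0.434) ≈ 0.3521.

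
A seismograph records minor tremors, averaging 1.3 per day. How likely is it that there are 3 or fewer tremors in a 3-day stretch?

Over the interval, μ = 1.3 × 3 = 3.9 (a 3-day stretch = 3 days).
P(N ≤ 3) = Σ_{j=0}^{3} e^(−μ) μ^j/j! ≈ 0.4532.

0.4532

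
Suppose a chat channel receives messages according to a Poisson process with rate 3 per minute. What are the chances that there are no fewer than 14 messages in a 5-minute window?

0.6368

Over the interval, μ = 3 × 5 = 15 (a 5-minute window = 5 minutes).
P(N ≥ 14) = 1 − P(N ≤ 13) = 1 − Σ_{j=0}^{13} e^(−μ) μ^j/j! ≈ 0.6368.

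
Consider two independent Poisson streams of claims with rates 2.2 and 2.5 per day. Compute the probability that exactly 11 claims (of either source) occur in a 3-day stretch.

Independent Poisson processes superpose: combined rate λ = 2.2 + 2.5 = 4.7 per day.
Over the interval, μ = 4.7 × 3 = 14.1 (a 3-day stretch = 3 days).
P(N = 11) = e^(−14.1) · 14.1^11/11! ≈ 0.0825.

0.0825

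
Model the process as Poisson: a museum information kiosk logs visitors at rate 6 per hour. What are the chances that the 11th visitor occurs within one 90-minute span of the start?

0.2940

Over the interval, μ = 6 × 1.5 = 9 (a 90-minute span = 1.5 hours).
The 11th arrival falls in the interval iff at least 11 events occur there: P(S_11 ≤ t) = P(N ≥ 11) = 1 − P(N ≤ 10) ≈ 0.2940.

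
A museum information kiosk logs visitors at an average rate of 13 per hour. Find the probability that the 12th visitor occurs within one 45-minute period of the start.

Over the interval, μ = 13 × 0.75 = 9.75 (a 45-minute period = 0.75 hours).
The 12th arrival falls in the interval iff at least 12 events occur there: P(S_12 ≤ t) = P(N ≥ 12) = 1 − P(N ≤ 11) ≈ 0.2752.

0.2752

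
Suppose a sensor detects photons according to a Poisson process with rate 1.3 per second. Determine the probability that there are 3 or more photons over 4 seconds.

0.8912

Over the interval, μ = 1.3 × 4 = 5.2 (4 seconds).
P(N ≥ 3) = 1 − P(N ≤ 2) = 1 − Σ_{j=0}^{2} e^(−μ) μ^j/j! ≈ 0.8912.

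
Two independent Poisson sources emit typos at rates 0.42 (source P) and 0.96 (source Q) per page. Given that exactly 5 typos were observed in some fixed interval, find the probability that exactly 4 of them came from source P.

0.0298

Given the total, each event is independently from source P with probability p = λ_P/(λ_P+λ_Q) = 0.42/1.38 ≈ 0.3043.
So K ~ Binomial(5, 0.42/1.38): P(K = 4) = C(5,4) · (0.42/1.38)^4 · (0.96/1.38)^1 ≈ 0.0298.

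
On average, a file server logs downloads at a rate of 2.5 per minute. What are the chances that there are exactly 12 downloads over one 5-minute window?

Over the interval, μ = 2.5 × 5 = 12.5 (a 5-minute window = 5 minutes).
P(N = 12) = e^(−μ) μ^12/12! = e^(−12.5) · 12.5^12/479001600 ≈ 0.1132.

0.1132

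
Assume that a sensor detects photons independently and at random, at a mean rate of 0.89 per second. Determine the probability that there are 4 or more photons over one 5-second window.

Over the interval, μ = 0.89 × 5 = 4.45 (a 5-second window = 5 seconds).
P(N ≥ 4) = 1 − P(N ≤ 3) = 1 − Σ_{j=0}^{3} e^(−μ) μ^j/j! ≈ 0.6492.

0.6492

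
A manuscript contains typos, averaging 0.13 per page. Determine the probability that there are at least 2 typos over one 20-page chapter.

Over the interval, μ = 0.13 × 20 = 2.6 (a 20-page chapter = 20 pages).
P(N ≥ 2) = 1 − P(N ≤ 1) = 1 − Σ_{j=0}^{1} e^(−μ) μ^j/j! ≈ 0.7326.

0.7326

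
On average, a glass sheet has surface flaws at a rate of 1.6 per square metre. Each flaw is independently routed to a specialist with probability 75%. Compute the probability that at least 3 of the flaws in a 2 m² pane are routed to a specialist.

0.4303

Thinning: the flaws that are routed to a specialist themselves form a Poisson process with rate 0.75 × 1.6 = 1.2 per square metre.
Over the interval, μ = 1.2 × 2 = 2.4 (a 2 m² pane = 2 square metres).
P(N ≥ 3) = 1 − P(N ≤ 2) ≈ 0.4303.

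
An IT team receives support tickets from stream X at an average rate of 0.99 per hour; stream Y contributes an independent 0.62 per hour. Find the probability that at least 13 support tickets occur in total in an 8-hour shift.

0.5236

Independent Poisson processes superpose: combined rate λ = 0.99 + 0.62 = 1.61 per hour.
Over the interval, μ = 1.61 × 8 = 12.88 (an 8-hour shift = 8 hours).
P(N ≥ 13) = 1 − P(N ≤ 12) ≈ 0.5236.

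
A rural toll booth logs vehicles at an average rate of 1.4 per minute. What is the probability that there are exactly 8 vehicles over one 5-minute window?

Over the interval, μ = 1.4 × 5 = 7 (a 5-minute window = 5 minutes).
P(N = 8) = e^(−μ) μ^8/8! = e^(−7) · 7^8/40320 ≈ 0.1304.

0.1304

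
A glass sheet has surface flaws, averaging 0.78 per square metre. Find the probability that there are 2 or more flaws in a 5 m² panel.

Over the interval, μ = 0.78 × 5 = 3.9 (a 5 m² panel = 5 square metres).
P(N ≥ 2) = 1 − P(N ≤ 1) = 1 − Σ_{j=0}^{1} e^(−μ) μ^j/j! ≈ 0.9008.

0.9008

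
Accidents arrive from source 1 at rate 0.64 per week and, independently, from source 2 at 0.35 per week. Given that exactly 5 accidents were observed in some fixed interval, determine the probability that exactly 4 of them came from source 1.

Given the total, each event is independently from source 1 with probability p = λ_1/(λ_1+λ_2) = 0.64/0.99 ≈ 0.6465.
So K ~ Binomial(5, 0.64/0.99): P(K = 4) = C(5,4) · (0.64/0.99)^4 · (0.35/0.99)^1 ≈ 0.3087.

0.3087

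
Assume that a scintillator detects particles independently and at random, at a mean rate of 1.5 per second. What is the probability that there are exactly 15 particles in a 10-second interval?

Over the interval, μ = 1.5 × 10 = 15 (a 10-second interval = 10 seconds).
P(N = 15) = e^(−μ) μ^15/15! = e^(−15) · 15^15/1307674368000 ≈ 0.1024.

0.1024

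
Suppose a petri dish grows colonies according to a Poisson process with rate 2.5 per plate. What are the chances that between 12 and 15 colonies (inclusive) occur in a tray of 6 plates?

0.3833

Over the interval, μ = 2.5 × 6 = 15 (a tray of 6 plates = 6 plates).
P(12 ≤ N ≤ 15) = Σ_{j=12}^{15} e^(−15) · 15^j/j! ≈ 0.3833.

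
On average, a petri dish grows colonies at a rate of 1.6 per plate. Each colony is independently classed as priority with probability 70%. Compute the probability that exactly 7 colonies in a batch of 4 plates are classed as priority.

Thinning: the colonies that are classed as priority themselves form a Poisson process with rate 0.7 × 1.6 = 1.12 per plate.
Over the interval, μ = 1.12 × 4 = 4.48 (a batch of 4 plates = 4 plates).
P(N = 7) = e^(−4.48) · 4.48^7/7! ≈ 0.0814.

0.0814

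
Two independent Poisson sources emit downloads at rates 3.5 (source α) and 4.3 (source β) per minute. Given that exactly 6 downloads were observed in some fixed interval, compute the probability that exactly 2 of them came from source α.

Given the total, each event is independently from source α with probability p = λ_α/(λ_α+λ_β) = 3.5/7.8 ≈ 0.4487.
So K ~ Binomial(6, 3.5/7.8): P(K = 2) = C(6,2) · (3.5/7.8)^2 · (4.3/7.8)^4 ≈ 0.2790.

0.2790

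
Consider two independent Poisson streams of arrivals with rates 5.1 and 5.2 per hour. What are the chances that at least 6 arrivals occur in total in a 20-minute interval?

0.1337

Independent Poisson processes superpose: combined rate λ = 5.1 + 5.2 = 10.3 per hour.
Over the interval, μ = 10.3 × 1/3 ≈ 3.43333 (a 20-minute interval = 1/3 hours).
P(N ≥ 6) = 1 − P(N ≤ 5) ≈ 0.1337.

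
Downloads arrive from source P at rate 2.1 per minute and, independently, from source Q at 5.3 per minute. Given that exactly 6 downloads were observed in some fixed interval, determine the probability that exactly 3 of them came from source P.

Given the total, each event is independently from source P with probability p = λ_P/(λ_P+λ_Q) = 2.1/7.4 ≈ 0.2838.
So K ~ Binomial(6, 2.1/7.4): P(K = 3) = C(6,3) · (2.1/7.4)^3 · (5.3/7.4)^3 ≈ 0.1679.

0.1679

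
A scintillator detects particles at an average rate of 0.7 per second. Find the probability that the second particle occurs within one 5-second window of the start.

Over the interval, μ = 0.7 × 5 = 3.5 (a 5-second window = 5 seconds).
The second arrival falls in the interval iff at least 2 events occur there: P(S_2 ≤ t) = P(N ≥ 2) = 1 − P(N ≤ 1) ≈ 0.8641.

0.8641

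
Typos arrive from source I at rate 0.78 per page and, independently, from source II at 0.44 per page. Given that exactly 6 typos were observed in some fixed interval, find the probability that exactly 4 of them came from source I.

0.3260

Given the total, each event is independently from source I with probability p = λ_I/(λ_I+λ_II) = 0.78/1.22 ≈ 0.6393.
So K ~ Binomial(6, 0.78/1.22): P(K = 4) = C(6,4) · (0.78/1.22)^4 · (0.44/1.22)^2 ≈ 0.3260.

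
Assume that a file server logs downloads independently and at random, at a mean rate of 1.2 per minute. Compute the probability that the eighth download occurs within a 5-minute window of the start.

Over the interval, μ = 1.2 × 5 = 6 (a 5-minute window = 5 minutes).
The eighth arrival falls in the interval iff at least 8 events occur there: P(S_8 ≤ t) = P(N ≥ 8) = 1 − P(N ≤ 7) ≈ 0.2560.

0.2560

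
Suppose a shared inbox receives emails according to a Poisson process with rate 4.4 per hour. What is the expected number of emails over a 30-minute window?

2.2

E[N] = λt = 4.4 × 0.5 = 2.2 (a 30-minute window = 0.5 hours).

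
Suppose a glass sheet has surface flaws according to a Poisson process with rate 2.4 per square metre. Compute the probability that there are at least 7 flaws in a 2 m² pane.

Over the interval, μ = 2.4 × 2 = 4.8 (a 2 m² pane = 2 square metres).
P(N ≥ 7) = 1 − P(N ≤ 6) = 1 − Σ_{j=0}^{6} e^(−μ) μ^j/j! ≈ 0.2092.

0.2092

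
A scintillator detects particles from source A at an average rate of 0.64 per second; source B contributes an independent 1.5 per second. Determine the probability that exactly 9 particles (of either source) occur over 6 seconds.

Independent Poisson processes superpose: combined rate λ = 0.64 + 1.5 = 2.14 per second.
Over the interval, μ = 2.14 × 6 = 12.84 (6 seconds).
P(N = 9) = e^(−12.84) · 12.84^9/9! ≈ 0.0693.

0.0693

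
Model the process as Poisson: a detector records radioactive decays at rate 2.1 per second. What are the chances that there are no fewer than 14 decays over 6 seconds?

Over the interval, μ = 2.1 × 6 = 12.6 (6 seconds).
P(N ≥ 14) = 1 − P(N ≤ 13) = 1 − Σ_{j=0}^{13} e^(−μ) μ^j/j! ≈ 0.3831.

0.3831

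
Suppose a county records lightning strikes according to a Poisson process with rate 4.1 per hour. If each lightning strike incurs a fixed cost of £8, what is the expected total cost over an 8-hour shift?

£262.4

E[N] = 4.1 × 8 = 32.8 (an 8-hour shift = 8 hours); E[cost] = 32.8 × £8 = £262.4.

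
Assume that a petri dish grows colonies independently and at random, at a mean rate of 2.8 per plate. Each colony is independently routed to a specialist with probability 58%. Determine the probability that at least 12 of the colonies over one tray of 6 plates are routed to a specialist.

0.2745

Thinning: the colonies that are routed to a specialist themselves form a Poisson process with rate 0.58 × 2.8 = 1.624 per plate.
Over the interval, μ = 1.624 × 6 = 9.744 (a tray of 6 plates = 6 plates).
P(N ≥ 12) = 1 − P(N ≤ 11) ≈ 0.2745.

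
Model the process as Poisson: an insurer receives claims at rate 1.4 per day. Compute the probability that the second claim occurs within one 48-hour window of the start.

0.7689

Over the interval, μ = 1.4 × 2 = 2.8 (a 48-hour window = 2 days).
The second arrival falls in the interval iff at least 2 events occur there: P(S_2 ≤ t) = P(N ≥ 2) = 1 − P(N ≤ 1) ≈ 0.7689.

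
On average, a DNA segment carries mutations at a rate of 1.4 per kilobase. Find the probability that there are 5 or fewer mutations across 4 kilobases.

0.5119

Over the interval, μ = 1.4 × 4 = 5.6 (4 kilobases).
P(N ≤ 5) = Σ_{j=0}^{5} e^(−μ) μ^j/j! ≈ 0.5119.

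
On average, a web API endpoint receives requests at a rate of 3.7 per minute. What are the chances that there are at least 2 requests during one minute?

With mean μ = 3.7 per minute,
P(N ≥ 2) = 1 − P(N ≤ 1) = 1 − Σ_{j=0}^{1} e^(−μ) μ^j/j! ≈ 0.8838.

0.8838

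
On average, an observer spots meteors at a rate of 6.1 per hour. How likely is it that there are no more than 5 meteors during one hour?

With mean μ = 6.1 per hour,
P(N ≤ 5) = Σ_{j=0}^{5} e^(−μ) μ^j/j! ≈ 0.4298.

0.4298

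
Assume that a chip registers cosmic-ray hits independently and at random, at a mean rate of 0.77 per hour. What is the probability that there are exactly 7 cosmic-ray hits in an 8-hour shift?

Over the interval, μ = 0.77 × 8 = 6.16 (an 8-hour shift = 8 hours).
P(N = 7) = e^(−μ) μ^7/7! = e^(−6.16) · 6.16^7/5040 ≈ 0.1411.

0.1411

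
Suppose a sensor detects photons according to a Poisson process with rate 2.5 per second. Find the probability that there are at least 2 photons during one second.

With mean μ = 2.5 per second,
P(N ≥ 2) = 1 − P(N ≤ 1) = 1 − Σ_{j=0}^{1} e^(−μ) μ^j/j! ≈ 0.7127.

0.7127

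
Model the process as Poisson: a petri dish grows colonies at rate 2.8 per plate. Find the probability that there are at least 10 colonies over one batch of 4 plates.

Over the interval, μ = 2.8 × 4 = 11.2 (a batch of 4 plates = 4 plates).
P(N ≥ 10) = 1 − P(N ≤ 9) = 1 − Σ_{j=0}^{9} e^(−μ) μ^j/j! ≈ 0.6808.

0.6808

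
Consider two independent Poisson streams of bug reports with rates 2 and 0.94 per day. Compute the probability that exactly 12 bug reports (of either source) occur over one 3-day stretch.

Independent Poisson processes superpose: combined rate λ = 2 + 0.94 = 2.94 per day.
Over the interval, μ = 2.94 × 3 = 8.82 (a 3-day stretch = 3 days).
P(N = 12) = e^(−8.82) · 8.82^12/12! ≈ 0.0684.

0.0684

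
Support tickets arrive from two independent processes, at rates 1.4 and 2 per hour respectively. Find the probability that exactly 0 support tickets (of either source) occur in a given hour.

Independent Poisson processes superpose: combined rate λ = 1.4 + 2 = 3.4 per hour.
So μ = 3.4.
P(N = 0) = e^(−3.4) · 3.4^0/0! ≈ 0.0334.

0.0334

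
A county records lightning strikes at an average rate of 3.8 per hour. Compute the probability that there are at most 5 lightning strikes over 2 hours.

Over the interval, μ = 3.8 × 2 = 7.6 (2 hours).
P(N ≤ 5) = Σ_{j=0}^{5} e^(−μ) μ^j/j! ≈ 0.2307.

0.2307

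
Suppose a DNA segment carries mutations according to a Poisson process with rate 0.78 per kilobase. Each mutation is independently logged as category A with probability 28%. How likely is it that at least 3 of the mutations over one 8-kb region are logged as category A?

0.2553

Thinning: the mutations that are logged as category A themselves form a Poisson process with rate 0.28 × 0.78 = 0.2184 per kilobase.
Over the interval, μ = 0.2184 × 8 = 1.7472 (an 8-kb region = 8 kilobases).
P(N ≥ 3) = 1 − P(N ≤ 2) ≈ 0.2553.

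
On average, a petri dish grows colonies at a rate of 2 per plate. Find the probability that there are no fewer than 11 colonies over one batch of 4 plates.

0.1841

Over the interval, μ = 2 × 4 = 8 (a batch of 4 plates = 4 plates).
P(N ≥ 11) = 1 − P(N ≤ 10) = 1 − Σ_{j=0}^{10} e^(−μ) μ^j/j! ≈ 0.1841.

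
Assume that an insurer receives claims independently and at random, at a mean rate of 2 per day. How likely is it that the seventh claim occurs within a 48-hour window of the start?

0.1107

Over the interval, μ = 2 × 2 = 4 (a 48-hour window = 2 days).
The seventh arrival falls in the interval iff at least 7 events occur there: P(S_7 ≤ t) = P(N ≥ 7) = 1 − P(N ≤ 6) ≈ 0.1107.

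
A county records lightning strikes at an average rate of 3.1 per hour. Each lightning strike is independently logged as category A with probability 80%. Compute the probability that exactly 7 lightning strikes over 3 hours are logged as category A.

0.1470

Thinning: the lightning strikes that are logged as category A themselves form a Poisson process with rate 0.8 × 3.1 = 2.48 per hour.
Over the interval, μ = 2.48 × 3 = 7.44 (3 hours).
P(N = 7) = e^(−7.44) · 7.44^7/7! ≈ 0.1470.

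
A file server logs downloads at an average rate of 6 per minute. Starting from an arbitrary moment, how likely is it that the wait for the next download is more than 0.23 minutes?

0.2516

The wait for the next event is exponential with rate λ = 6 per minute.
P(T > 0.23) = e^(−λt) = e^(−6 × 0.23) = e^(−1.38) ≈ 0.2516.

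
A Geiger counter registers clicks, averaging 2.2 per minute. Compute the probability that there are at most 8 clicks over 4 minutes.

Over the interval, μ = 2.2 × 4 = 8.8 (4 minutes).
P(N ≤ 8) = Σ_{j=0}^{8} e^(−μ) μ^j/j! ≈ 0.4823.

0.4823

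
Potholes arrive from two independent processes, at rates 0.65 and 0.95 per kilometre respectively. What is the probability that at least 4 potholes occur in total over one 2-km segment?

Independent Poisson processes superpose: combined rate λ = 0.65 + 0.95 = 1.6 per kilometre.
Over the interval, μ = 1.6 × 2 = 3.2 (a 2-km segment = 2 kilometres).
P(N ≥ 4) = 1 − P(N ≤ 3) ≈ 0.3975.

0.3975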